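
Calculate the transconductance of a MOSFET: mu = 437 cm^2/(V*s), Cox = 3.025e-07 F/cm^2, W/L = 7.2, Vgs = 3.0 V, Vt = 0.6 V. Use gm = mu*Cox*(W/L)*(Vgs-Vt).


Step 1: Vov = Vgs - Vt = 3.0 - 0.6 = 2.4 V
Step 2: gm = mu * Cox * (W/L) * Vov
Step 3: gm = 437 * 3.025e-07 * 7.2 * 2.4 = 2.28e-03 S

2.28e-03


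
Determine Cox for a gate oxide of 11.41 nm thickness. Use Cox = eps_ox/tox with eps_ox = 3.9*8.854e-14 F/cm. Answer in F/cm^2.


Step 1: eps_ox = 3.9 * 8.854e-14 = 3.45306e-13 F/cm
Step 2: tox in cm = 11.41 nm * 1e-7 = 1.1410e-06 cm
Step 3: Cox = 3.45306e-13 / 1.1410e-06 = 3.03e-07 F/cm^2

3.03e-07


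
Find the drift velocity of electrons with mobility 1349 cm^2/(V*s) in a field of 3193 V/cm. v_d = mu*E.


Step 1: v_d = mu * E
Step 2: v_d = 1349 * 3193 = 4307357
Step 3: v_d = 4.31e+06 cm/s

4.31e+06


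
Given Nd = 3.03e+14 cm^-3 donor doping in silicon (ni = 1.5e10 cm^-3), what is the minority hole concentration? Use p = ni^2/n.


Step 1: Since Nd >> ni, n ≈ Nd = 3.03e+14 cm^-3
Step 2: p = ni^2 / n = (1.5e10)^2 / 3.03e+14
Step 3: p = 2.25e20 / 3.03e+14 = 7.43e+05 cm^-3

7.43e+05


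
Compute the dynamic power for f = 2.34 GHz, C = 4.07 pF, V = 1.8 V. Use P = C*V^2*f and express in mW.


Step 1: V^2 = 1.8^2 = 3.24 V^2
Step 2: P = C*V^2*f = 4.07e-12 F * 3.24 * 2.34e9 Hz
Step 3: P = 3.0857112e-02 W
Step 4: P = 30.857 mW

30.857


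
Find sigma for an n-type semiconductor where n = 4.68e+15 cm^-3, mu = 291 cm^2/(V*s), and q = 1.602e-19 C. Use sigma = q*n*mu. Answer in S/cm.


Step 1: sigma = q * n * mu
Step 2: sigma = 1.602e-19 * 4.68e+15 * 291
Step 3: sigma = 2.182e-01 S/cm

2.182e-01


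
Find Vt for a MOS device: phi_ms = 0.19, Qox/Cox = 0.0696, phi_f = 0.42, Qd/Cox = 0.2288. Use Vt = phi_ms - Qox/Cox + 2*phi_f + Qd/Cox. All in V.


Step 1: Vt = phi_ms - Qox/Cox + 2*phi_f + Qd/Cox
Step 2: Vt = 0.19 - 0.0696 + 2*0.42 + 0.2288
Step 3: Vt = 0.19 - 0.0696 + 0.84 + 0.2288
Step 4: Vt = 1.1892 V

1.1892


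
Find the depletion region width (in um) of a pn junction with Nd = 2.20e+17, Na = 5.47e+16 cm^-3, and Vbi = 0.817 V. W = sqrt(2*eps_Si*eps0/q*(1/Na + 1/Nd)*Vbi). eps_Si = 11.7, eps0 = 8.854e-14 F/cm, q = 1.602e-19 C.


Step 1: 1/Na + 1/Nd = 1/5.47e+16 + 1/2.20e+17 = 2.28270e-17
Step 2: 2*eps*eps0/q = 2*11.7*8.854e-14/1.602e-19 = 1.293281e+07
Step 3: W^2 = 1.293281e+07 * 2.28270e-17 * 0.817 = 2.41192e-10
Step 4: W = sqrt(2.41192e-10) = 1.553e-05 cm = 0.1553 um

0.1553


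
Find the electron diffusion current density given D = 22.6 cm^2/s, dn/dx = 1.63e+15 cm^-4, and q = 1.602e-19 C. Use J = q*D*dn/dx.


Step 1: J = q * D * (dn/dx)
Step 2: J = 1.602e-19 * 22.6 * 1.63e+15
Step 3: J = 5.90e-03 A/cm^2

5.90e-03


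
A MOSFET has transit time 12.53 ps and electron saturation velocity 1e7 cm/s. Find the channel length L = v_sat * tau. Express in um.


Step 1: tau in seconds = 12.53 ps * 1e-12 = 1.2530e-11 s
Step 2: L = v_sat * tau = 1e7 * 1.2530e-11 = 1.2530e-04 cm
Step 3: L in um = 1.2530e-04 * 1e4 = 1.253 um

1.253


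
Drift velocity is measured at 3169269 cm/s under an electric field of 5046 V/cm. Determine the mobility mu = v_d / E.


Step 1: mu = v_d / E
Step 2: mu = 3169269 / 5046
Step 3: mu = 628.08 cm^2/(V*s)

628.08


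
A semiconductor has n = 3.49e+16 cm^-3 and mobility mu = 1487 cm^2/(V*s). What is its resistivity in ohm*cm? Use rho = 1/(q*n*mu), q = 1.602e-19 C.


Step 1: sigma = q * n * mu = 1.602e-19 * 3.49e+16 * 1487 = 8.31379e+00 S/cm
Step 2: rho = 1 / sigma = 1 / 8.31379e+00 = 0.1203 ohm*cm

0.1203


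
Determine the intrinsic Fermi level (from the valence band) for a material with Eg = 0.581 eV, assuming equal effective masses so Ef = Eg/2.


Step 1: For an intrinsic semiconductor, the Fermi level sits at midgap.
Step 2: Ef = Eg / 2 = 0.581 / 2 = 0.2905 eV

0.2905


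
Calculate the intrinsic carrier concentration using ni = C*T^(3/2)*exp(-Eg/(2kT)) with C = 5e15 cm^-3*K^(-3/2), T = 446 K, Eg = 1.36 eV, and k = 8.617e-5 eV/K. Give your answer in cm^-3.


Step 1: Compute kT = 8.617e-5 * 446 = 0.03843182 eV
Step 2: Exponent = -Eg/(2kT) = -1.36/(2*0.03843182) = -17.69367
Step 3: T^(3/2) = 446^1.5 = 9418.95
Step 4: ni = 5e15 * 9418.95 * exp(-17.69367) = 9.74e+11 cm^-3

9.74e+11


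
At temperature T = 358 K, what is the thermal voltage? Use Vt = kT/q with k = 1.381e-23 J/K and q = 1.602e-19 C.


Step 1: kT = 1.381e-23 * 358 = 4.94398e-21 J
Step 2: Vt = kT/q = 4.94398e-21 / 1.602e-19
Step 3: Vt = 0.03086 V

0.03086


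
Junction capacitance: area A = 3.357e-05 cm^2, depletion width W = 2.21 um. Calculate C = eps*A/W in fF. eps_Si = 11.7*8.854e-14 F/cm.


Step 1: eps_Si = 11.7 * 8.854e-14 = 1.035918e-12 F/cm
Step 2: W in cm = 2.21 * 1e-4 = 2.21e-04 cm
Step 3: C = 1.035918e-12 * 3.357e-05 / 2.21e-04 = 1.573564e-13 F
Step 4: C = 157.36 fF

157.36


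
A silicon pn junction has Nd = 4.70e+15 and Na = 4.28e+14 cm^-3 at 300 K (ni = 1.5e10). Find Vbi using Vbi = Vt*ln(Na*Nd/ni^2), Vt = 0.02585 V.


Step 1: Compute Na*Nd/ni^2 = 4.28e+14 * 4.70e+15 / (1.5e10)^2 = 8.9404e+09
Step 2: ln(8.9404e+09) = 22.9138
Step 3: Vbi = 0.02585 * 22.9138 = 0.592 V

0.592


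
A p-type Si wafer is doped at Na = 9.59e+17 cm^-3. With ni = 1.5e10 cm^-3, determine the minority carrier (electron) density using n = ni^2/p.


Step 1: Majority hole concentration p ≈ Na = 9.59e+17 cm^-3
Step 2: n = ni^2 / Na = (1.5e10)^2 / 9.59e+17
Step 3: n = 2.35e+02 cm^-3

2.35e+02


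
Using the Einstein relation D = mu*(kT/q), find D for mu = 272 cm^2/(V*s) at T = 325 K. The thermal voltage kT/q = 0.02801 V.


Step 1: D = mu * (kT/q)
Step 2: D = 272 * 0.02801
Step 3: D = 7.62 cm^2/s

7.62


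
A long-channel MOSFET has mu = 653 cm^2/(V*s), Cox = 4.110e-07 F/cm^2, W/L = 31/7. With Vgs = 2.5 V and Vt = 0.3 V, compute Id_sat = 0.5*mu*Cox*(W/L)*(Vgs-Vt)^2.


Step 1: Overdrive voltage Vov = Vgs - Vt = 2.5 - 0.3 = 2.2 V
Step 2: W/L = 31/7 = 4.42857
Step 3: Id = 0.5 * 653 * 4.110e-07 * 4.42857 * 2.2^2
Step 4: Id = 2.88e-03 A

2.88e-03


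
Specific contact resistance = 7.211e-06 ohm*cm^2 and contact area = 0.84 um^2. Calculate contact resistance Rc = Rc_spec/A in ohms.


Step 1: Convert area to cm^2: 0.84 um^2 = 8.4000e-09 cm^2
Step 2: Rc = Rc_spec / A = 7.211e-06 / 8.4000e-09
Step 3: Rc = 8.58e+02 ohms

8.58e+02


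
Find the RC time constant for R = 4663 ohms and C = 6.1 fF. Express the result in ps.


Step 1: tau = R * C
Step 2: tau = 4663 * 6.1 fF = 4663 * 6.1e-15 F
Step 3: tau = 2.84443e-11 s = 28.4443 ps

28.4443


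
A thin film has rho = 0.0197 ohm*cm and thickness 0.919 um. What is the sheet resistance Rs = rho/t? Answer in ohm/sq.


Step 1: Convert thickness to cm: t = 0.919 um = 9.1900e-05 cm
Step 2: Rs = rho / t = 0.0197 / 9.1900e-05
Step 3: Rs = 214.4 ohm/sq

214.4


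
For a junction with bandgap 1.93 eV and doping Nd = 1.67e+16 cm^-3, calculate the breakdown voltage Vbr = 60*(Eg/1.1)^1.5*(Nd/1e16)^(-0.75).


Step 1: Eg/1.1 = 1.93/1.1 = 1.754545
Step 2: (Eg/1.1)^1.5 = 1.754545^1.5 = 2.324057
Step 3: (Nd/1e16)^(-0.75) = (1.67)^(-0.75) = 0.680711
Step 4: Vbr = 60 * 2.324057 * 0.680711 = 94.9 V

94.9


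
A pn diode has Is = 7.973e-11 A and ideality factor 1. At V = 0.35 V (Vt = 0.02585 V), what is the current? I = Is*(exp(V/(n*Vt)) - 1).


Step 1: V/(n*Vt) = 0.35/(1*0.02585) = 13.5397
Step 2: exp(13.5397) = 7.5896e+05
Step 3: I = 7.973e-11 * (7.5896e+05 - 1) = 6.05e-05 A

6.05e-05


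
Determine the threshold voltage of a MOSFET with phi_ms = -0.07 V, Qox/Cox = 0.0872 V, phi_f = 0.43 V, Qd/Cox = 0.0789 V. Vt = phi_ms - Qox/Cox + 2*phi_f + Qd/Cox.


Step 1: Vt = phi_ms - Qox/Cox + 2*phi_f + Qd/Cox
Step 2: Vt = -0.07 - 0.0872 + 2*0.43 + 0.0789
Step 3: Vt = -0.07 - 0.0872 + 0.86 + 0.0789
Step 4: Vt = 0.7817 V

0.7817


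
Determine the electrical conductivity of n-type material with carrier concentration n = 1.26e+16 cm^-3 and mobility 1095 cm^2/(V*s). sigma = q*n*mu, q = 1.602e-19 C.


Step 1: sigma = q * n * mu
Step 2: sigma = 1.602e-19 * 1.26e+16 * 1095
Step 3: sigma = 2.210e+00 S/cm

2.210e+00


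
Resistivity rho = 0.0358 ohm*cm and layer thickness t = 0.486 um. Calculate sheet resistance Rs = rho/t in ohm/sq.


Step 1: Convert thickness to cm: t = 0.486 um = 4.8600e-05 cm
Step 2: Rs = rho / t = 0.0358 / 4.8600e-05
Step 3: Rs = 736.6 ohm/sq

736.6


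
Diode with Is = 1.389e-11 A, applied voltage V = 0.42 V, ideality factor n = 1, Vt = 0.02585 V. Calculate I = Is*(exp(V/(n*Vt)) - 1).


Step 1: V/(n*Vt) = 0.42/(1*0.02585) = 16.2476
Step 2: exp(16.2476) = 1.1383e+07
Step 3: I = 1.389e-11 * (1.1383e+07 - 1) = 1.58e-04 A

1.58e-04


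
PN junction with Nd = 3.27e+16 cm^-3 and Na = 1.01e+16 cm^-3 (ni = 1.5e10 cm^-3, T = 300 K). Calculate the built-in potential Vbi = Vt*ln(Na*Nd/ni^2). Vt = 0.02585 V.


Step 1: Compute Na*Nd/ni^2 = 1.01e+16 * 3.27e+16 / (1.5e10)^2 = 1.4679e+12
Step 2: ln(1.4679e+12) = 28.0149
Step 3: Vbi = 0.02585 * 28.0149 = 0.724 V

0.724


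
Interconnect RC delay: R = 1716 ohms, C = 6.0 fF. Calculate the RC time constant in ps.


Step 1: tau = R * C
Step 2: tau = 1716 * 6.0 fF = 1716 * 6.0e-15 F
Step 3: tau = 1.0296e-11 s = 10.296 ps

10.296


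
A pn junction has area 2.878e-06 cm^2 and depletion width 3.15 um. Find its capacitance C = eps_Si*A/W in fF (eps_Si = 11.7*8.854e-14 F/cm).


Step 1: eps_Si = 11.7 * 8.854e-14 = 1.035918e-12 F/cm
Step 2: W in cm = 3.15 * 1e-4 = 3.15e-04 cm
Step 3: C = 1.035918e-12 * 2.878e-06 / 3.15e-04 = 9.464673e-15 F
Step 4: C = 9.46 fF

9.46


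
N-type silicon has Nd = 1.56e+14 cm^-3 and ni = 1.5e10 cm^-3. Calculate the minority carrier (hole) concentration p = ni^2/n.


Step 1: Since Nd >> ni, n ≈ Nd = 1.56e+14 cm^-3
Step 2: p = ni^2 / n = (1.5e10)^2 / 1.56e+14
Step 3: p = 2.25e20 / 1.56e+14 = 1.44e+06 cm^-3

1.44e+06


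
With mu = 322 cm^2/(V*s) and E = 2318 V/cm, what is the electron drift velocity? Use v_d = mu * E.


Step 1: v_d = mu * E
Step 2: v_d = 322 * 2318 = 746396
Step 3: v_d = 7.46e+05 cm/s

7.46e+05


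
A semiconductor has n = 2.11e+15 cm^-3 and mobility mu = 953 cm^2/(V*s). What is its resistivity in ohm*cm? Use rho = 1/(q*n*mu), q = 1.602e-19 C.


Step 1: sigma = q * n * mu = 1.602e-19 * 2.11e+15 * 953 = 3.22135e-01 S/cm
Step 2: rho = 1 / sigma = 1 / 3.22135e-01 = 3.104 ohm*cm

3.104


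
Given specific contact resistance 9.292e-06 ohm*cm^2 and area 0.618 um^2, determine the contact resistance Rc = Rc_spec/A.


Step 1: Convert area to cm^2: 0.618 um^2 = 6.1800e-09 cm^2
Step 2: Rc = Rc_spec / A = 9.292e-06 / 6.1800e-09
Step 3: Rc = 1.50e+03 ohms

1.50e+03


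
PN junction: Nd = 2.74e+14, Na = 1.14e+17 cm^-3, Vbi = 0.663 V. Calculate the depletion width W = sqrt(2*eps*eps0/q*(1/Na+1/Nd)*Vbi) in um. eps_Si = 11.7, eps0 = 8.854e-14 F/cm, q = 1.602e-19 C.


Step 1: 1/Na + 1/Nd = 1/1.14e+17 + 1/2.74e+14 = 3.65841e-15
Step 2: 2*eps*eps0/q = 2*11.7*8.854e-14/1.602e-19 = 1.293281e+07
Step 3: W^2 = 1.293281e+07 * 3.65841e-15 * 0.663 = 3.13689e-08
Step 4: W = sqrt(3.13689e-08) = 1.771e-04 cm = 1.771 um

1.771


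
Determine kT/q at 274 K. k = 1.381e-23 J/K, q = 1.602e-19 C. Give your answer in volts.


Step 1: kT = 1.381e-23 * 274 = 3.78394e-21 J
Step 2: Vt = kT/q = 3.78394e-21 / 1.602e-19
Step 3: Vt = 0.02362 V

0.02362


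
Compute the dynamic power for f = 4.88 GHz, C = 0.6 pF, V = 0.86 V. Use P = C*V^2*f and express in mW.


Step 1: V^2 = 0.86^2 = 0.7396 V^2
Step 2: P = C*V^2*f = 0.6e-12 F * 0.7396 * 4.88e9 Hz
Step 3: P = 2.1655488e-03 W
Step 4: P = 2.166 mW

2.166


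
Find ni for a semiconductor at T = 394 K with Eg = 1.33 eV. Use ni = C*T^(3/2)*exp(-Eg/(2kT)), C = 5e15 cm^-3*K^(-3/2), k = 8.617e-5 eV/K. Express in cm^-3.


Step 1: Compute kT = 8.617e-5 * 394 = 0.03395098 eV
Step 2: Exponent = -Eg/(2kT) = -1.33/(2*0.03395098) = -19.58706
Step 3: T^(3/2) = 394^1.5 = 7820.68
Step 4: ni = 5e15 * 7820.68 * exp(-19.58706) = 1.22e+11 cm^-3

1.22e+11


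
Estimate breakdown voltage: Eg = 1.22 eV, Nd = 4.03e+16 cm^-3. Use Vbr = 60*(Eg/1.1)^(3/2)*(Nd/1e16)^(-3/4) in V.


Step 1: Eg/1.1 = 1.22/1.1 = 1.109091
Step 2: (Eg/1.1)^1.5 = 1.109091^1.5 = 1.168021
Step 3: (Nd/1e16)^(-0.75) = (4.03)^(-0.75) = 0.351578
Step 4: Vbr = 60 * 1.168021 * 0.351578 = 24.6 V

24.6


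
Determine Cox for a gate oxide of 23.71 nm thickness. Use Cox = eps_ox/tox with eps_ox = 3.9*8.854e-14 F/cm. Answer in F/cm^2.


Step 1: eps_ox = 3.9 * 8.854e-14 = 3.45306e-13 F/cm
Step 2: tox in cm = 23.71 nm * 1e-7 = 2.3710e-06 cm
Step 3: Cox = 3.45306e-13 / 2.3710e-06 = 1.46e-07 F/cm^2

1.46e-07


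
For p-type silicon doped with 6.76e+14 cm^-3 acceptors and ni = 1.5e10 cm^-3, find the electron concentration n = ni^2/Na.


Step 1: Majority hole concentration p ≈ Na = 6.76e+14 cm^-3
Step 2: n = ni^2 / Na = (1.5e10)^2 / 6.76e+14
Step 3: n = 3.33e+05 cm^-3

3.33e+05


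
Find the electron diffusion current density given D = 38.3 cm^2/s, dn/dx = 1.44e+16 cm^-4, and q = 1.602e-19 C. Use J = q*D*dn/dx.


Step 1: J = q * D * (dn/dx)
Step 2: J = 1.602e-19 * 38.3 * 1.44e+16
Step 3: J = 8.84e-02 A/cm^2

8.84e-02


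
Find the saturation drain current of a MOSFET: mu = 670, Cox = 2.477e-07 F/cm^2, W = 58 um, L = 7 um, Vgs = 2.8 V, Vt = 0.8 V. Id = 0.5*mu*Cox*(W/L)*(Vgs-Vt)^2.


Step 1: Overdrive voltage Vov = Vgs - Vt = 2.8 - 0.8 = 2.0 V
Step 2: W/L = 58/7 = 8.28571
Step 3: Id = 0.5 * 670 * 2.477e-07 * 8.28571 * 2.0^2
Step 4: Id = 2.75e-03 A

2.75e-03


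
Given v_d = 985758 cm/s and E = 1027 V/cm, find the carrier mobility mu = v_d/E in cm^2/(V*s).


Step 1: mu = v_d / E
Step 2: mu = 985758 / 1027
Step 3: mu = 959.84 cm^2/(V*s)

959.84


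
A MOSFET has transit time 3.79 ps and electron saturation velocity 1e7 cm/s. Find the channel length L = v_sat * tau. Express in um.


Step 1: tau in seconds = 3.79 ps * 1e-12 = 3.7900e-12 s
Step 2: L = v_sat * tau = 1e7 * 3.7900e-12 = 3.7900e-05 cm
Step 3: L in um = 3.7900e-05 * 1e4 = 0.379 um

0.379


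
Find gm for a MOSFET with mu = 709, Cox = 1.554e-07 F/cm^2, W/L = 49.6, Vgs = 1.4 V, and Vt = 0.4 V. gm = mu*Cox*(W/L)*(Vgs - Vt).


Step 1: Vov = Vgs - Vt = 1.4 - 0.4 = 1.0 V
Step 2: gm = mu * Cox * (W/L) * Vov
Step 3: gm = 709 * 1.554e-07 * 49.6 * 1.0 = 5.46e-03 S

5.46e-03


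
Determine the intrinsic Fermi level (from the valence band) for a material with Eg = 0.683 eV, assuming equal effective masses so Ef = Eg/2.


Step 1: For an intrinsic semiconductor, the Fermi level sits at midgap.
Step 2: Ef = Eg / 2 = 0.683 / 2 = 0.3415 eV

0.3415


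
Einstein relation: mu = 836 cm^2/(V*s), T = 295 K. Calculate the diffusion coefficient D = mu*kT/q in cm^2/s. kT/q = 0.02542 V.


Step 1: D = mu * (kT/q)
Step 2: D = 836 * 0.02542
Step 3: D = 21.25 cm^2/s

21.25


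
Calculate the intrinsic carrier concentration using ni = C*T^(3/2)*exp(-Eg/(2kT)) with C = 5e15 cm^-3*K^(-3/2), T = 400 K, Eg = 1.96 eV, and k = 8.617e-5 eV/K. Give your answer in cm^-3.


Step 1: Compute kT = 8.617e-5 * 400 = 0.034468 eV
Step 2: Exponent = -Eg/(2kT) = -1.96/(2*0.034468) = -28.43217
Step 3: T^(3/2) = 400^1.5 = 8000.00
Step 4: ni = 5e15 * 8000.00 * exp(-28.43217) = 1.80e+07 cm^-3

1.80e+07


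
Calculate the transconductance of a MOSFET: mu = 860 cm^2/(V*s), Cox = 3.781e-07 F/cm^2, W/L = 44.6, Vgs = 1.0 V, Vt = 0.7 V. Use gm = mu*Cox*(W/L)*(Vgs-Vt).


Step 1: Vov = Vgs - Vt = 1.0 - 0.7 = 0.3 V
Step 2: gm = mu * Cox * (W/L) * Vov
Step 3: gm = 860 * 3.781e-07 * 44.6 * 0.3 = 4.35e-03 S

4.35e-03


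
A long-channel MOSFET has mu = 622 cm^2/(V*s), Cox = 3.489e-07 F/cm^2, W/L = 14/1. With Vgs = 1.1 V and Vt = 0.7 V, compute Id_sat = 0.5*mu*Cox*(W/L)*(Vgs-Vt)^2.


Step 1: Overdrive voltage Vov = Vgs - Vt = 1.1 - 0.7 = 0.4 V
Step 2: W/L = 14/1 = 14
Step 3: Id = 0.5 * 622 * 3.489e-07 * 14 * 0.4^2
Step 4: Id = 2.43e-04 A

2.43e-04


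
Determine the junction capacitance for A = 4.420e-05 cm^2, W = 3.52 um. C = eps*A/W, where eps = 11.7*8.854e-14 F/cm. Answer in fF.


Step 1: eps_Si = 11.7 * 8.854e-14 = 1.035918e-12 F/cm
Step 2: W in cm = 3.52 * 1e-4 = 3.52e-04 cm
Step 3: C = 1.035918e-12 * 4.420e-05 / 3.52e-04 = 1.300783e-13 F
Step 4: C = 130.08 fF

130.08


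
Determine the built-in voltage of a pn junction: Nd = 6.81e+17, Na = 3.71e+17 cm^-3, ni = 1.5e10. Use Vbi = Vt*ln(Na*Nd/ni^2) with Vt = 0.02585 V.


Step 1: Compute Na*Nd/ni^2 = 3.71e+17 * 6.81e+17 / (1.5e10)^2 = 1.1229e+15
Step 2: ln(1.1229e+15) = 34.6547
Step 3: Vbi = 0.02585 * 34.6547 = 0.896 V

0.896


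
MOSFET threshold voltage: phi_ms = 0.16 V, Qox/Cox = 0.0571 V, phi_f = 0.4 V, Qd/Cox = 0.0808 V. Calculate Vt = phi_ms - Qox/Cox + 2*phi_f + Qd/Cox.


Step 1: Vt = phi_ms - Qox/Cox + 2*phi_f + Qd/Cox
Step 2: Vt = 0.16 - 0.0571 + 2*0.4 + 0.0808
Step 3: Vt = 0.16 - 0.0571 + 0.8 + 0.0808
Step 4: Vt = 0.9837 V

0.9837


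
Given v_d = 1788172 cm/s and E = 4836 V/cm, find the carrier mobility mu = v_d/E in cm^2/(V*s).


Step 1: mu = v_d / E
Step 2: mu = 1788172 / 4836
Step 3: mu = 369.76 cm^2/(V*s)

369.76


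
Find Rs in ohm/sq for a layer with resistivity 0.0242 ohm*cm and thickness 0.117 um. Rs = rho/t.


Step 1: Convert thickness to cm: t = 0.117 um = 1.1700e-05 cm
Step 2: Rs = rho / t = 0.0242 / 1.1700e-05
Step 3: Rs = 2068.4 ohm/sq

2068.4


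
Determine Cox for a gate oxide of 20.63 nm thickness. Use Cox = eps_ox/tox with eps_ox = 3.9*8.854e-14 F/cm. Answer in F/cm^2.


Step 1: eps_ox = 3.9 * 8.854e-14 = 3.45306e-13 F/cm
Step 2: tox in cm = 20.63 nm * 1e-7 = 2.0630e-06 cm
Step 3: Cox = 3.45306e-13 / 2.0630e-06 = 1.67e-07 F/cm^2

1.67e-07


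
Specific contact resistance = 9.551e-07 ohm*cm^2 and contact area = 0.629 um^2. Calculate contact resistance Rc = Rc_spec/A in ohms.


Step 1: Convert area to cm^2: 0.629 um^2 = 6.2900e-09 cm^2
Step 2: Rc = Rc_spec / A = 9.551e-07 / 6.2900e-09
Step 3: Rc = 1.52e+02 ohms

1.52e+02


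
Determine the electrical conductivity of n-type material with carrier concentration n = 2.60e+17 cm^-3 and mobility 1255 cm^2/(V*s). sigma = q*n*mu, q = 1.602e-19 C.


Step 1: sigma = q * n * mu
Step 2: sigma = 1.602e-19 * 2.60e+17 * 1255
Step 3: sigma = 5.227e+01 S/cm

5.227e+01


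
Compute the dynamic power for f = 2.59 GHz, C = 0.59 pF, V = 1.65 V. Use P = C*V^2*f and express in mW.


Step 1: V^2 = 1.65^2 = 2.7225 V^2
Step 2: P = C*V^2*f = 0.59e-12 F * 2.7225 * 2.59e9 Hz
Step 3: P = 4.16025225e-03 W
Step 4: P = 4.16 mW

4.16


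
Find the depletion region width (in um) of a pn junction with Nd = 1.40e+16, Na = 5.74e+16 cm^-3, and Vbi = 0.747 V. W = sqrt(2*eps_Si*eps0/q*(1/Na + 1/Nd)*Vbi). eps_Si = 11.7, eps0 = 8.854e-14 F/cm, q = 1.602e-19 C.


Step 1: 1/Na + 1/Nd = 1/5.74e+16 + 1/1.40e+16 = 8.88502e-17
Step 2: 2*eps*eps0/q = 2*11.7*8.854e-14/1.602e-19 = 1.293281e+07
Step 3: W^2 = 1.293281e+07 * 8.88502e-17 * 0.747 = 8.58365e-10
Step 4: W = sqrt(8.58365e-10) = 2.930e-05 cm = 0.293 um

0.293


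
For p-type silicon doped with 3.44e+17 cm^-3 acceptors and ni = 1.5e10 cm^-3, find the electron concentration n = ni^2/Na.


Step 1: Majority hole concentration p ≈ Na = 3.44e+17 cm^-3
Step 2: n = ni^2 / Na = (1.5e10)^2 / 3.44e+17
Step 3: n = 6.54e+02 cm^-3

6.54e+02


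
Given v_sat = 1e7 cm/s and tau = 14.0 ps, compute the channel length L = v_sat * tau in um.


Step 1: tau in seconds = 14.0 ps * 1e-12 = 1.4000e-11 s
Step 2: L = v_sat * tau = 1e7 * 1.4000e-11 = 1.4000e-04 cm
Step 3: L in um = 1.4000e-04 * 1e4 = 1.4 um

1.4


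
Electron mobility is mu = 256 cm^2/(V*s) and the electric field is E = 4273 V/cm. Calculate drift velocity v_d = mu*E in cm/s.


Step 1: v_d = mu * E
Step 2: v_d = 256 * 4273 = 1093888
Step 3: v_d = 1.09e+06 cm/s

1.09e+06


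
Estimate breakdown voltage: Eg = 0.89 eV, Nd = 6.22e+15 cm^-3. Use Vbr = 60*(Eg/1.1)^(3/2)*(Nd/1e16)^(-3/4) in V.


Step 1: Eg/1.1 = 0.89/1.1 = 0.809091
Step 2: (Eg/1.1)^1.5 = 0.809091^1.5 = 0.727773
Step 3: (Nd/1e16)^(-0.75) = (0.622)^(-0.75) = 1.427767
Step 4: Vbr = 60 * 0.727773 * 1.427767 = 62.3 V

62.3


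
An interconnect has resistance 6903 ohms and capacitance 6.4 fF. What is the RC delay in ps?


Step 1: tau = R * C
Step 2: tau = 6903 * 6.4 fF = 6903 * 6.4e-15 F
Step 3: tau = 4.41792e-11 s = 44.1792 ps

44.1792


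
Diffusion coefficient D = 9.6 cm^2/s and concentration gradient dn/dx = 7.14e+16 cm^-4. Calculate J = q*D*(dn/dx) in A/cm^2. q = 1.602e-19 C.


Step 1: J = q * D * (dn/dx)
Step 2: J = 1.602e-19 * 9.6 * 7.14e+16
Step 3: J = 1.10e-01 A/cm^2

1.10e-01


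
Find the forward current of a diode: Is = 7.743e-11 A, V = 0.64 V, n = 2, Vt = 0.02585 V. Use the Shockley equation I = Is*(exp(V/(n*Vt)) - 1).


Step 1: V/(n*Vt) = 0.64/(2*0.02585) = 12.3791
Step 2: exp(12.3791) = 2.3778e+05
Step 3: I = 7.743e-11 * (2.3778e+05 - 1) = 1.84e-05 A

1.84e-05


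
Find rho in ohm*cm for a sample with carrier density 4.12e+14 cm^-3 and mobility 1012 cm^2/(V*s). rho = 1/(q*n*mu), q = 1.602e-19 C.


Step 1: sigma = q * n * mu = 1.602e-19 * 4.12e+14 * 1012 = 6.67944e-02 S/cm
Step 2: rho = 1 / sigma = 1 / 6.67944e-02 = 14.97 ohm*cm

14.97


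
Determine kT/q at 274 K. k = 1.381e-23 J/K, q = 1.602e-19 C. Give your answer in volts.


Step 1: kT = 1.381e-23 * 274 = 3.78394e-21 J
Step 2: Vt = kT/q = 3.78394e-21 / 1.602e-19
Step 3: Vt = 0.02362 V

0.02362


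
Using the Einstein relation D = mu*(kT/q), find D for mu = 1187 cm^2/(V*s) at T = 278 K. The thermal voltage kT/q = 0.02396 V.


Step 1: D = mu * (kT/q)
Step 2: D = 1187 * 0.02396
Step 3: D = 28.44 cm^2/s

28.44


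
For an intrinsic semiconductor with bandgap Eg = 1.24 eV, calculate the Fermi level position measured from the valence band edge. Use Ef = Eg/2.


Step 1: For an intrinsic semiconductor, the Fermi level sits at midgap.
Step 2: Ef = Eg / 2 = 1.24 / 2 = 0.62 eV

0.62


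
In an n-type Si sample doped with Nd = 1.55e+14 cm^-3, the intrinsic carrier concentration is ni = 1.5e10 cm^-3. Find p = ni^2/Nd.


Step 1: Since Nd >> ni, n ≈ Nd = 1.55e+14 cm^-3
Step 2: p = ni^2 / n = (1.5e10)^2 / 1.55e+14
Step 3: p = 2.25e20 / 1.55e+14 = 1.45e+06 cm^-3

1.45e+06


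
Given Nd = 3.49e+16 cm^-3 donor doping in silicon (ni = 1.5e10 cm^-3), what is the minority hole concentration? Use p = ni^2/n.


Step 1: Since Nd >> ni, n ≈ Nd = 3.49e+16 cm^-3
Step 2: p = ni^2 / n = (1.5e10)^2 / 3.49e+16
Step 3: p = 2.25e20 / 3.49e+16 = 6.45e+03 cm^-3

6.45e+03


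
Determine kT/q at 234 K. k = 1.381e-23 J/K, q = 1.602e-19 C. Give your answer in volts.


Step 1: kT = 1.381e-23 * 234 = 3.23154e-21 J
Step 2: Vt = kT/q = 3.23154e-21 / 1.602e-19
Step 3: Vt = 0.02017 V

0.02017


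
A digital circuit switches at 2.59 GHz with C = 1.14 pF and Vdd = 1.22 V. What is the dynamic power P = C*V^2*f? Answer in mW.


Step 1: V^2 = 1.22^2 = 1.4884 V^2
Step 2: P = C*V^2*f = 1.14e-12 F * 1.4884 * 2.59e9 Hz
Step 3: P = 4.39464984e-03 W
Step 4: P = 4.395 mW

4.395


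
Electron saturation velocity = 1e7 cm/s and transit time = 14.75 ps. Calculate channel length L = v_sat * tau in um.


Step 1: tau in seconds = 14.75 ps * 1e-12 = 1.4750e-11 s
Step 2: L = v_sat * tau = 1e7 * 1.4750e-11 = 1.4750e-04 cm
Step 3: L in um = 1.4750e-04 * 1e4 = 1.475 um

1.475


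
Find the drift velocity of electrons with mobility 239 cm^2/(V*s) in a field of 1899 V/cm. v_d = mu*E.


Step 1: v_d = mu * E
Step 2: v_d = 239 * 1899 = 453861
Step 3: v_d = 4.54e+05 cm/s

4.54e+05


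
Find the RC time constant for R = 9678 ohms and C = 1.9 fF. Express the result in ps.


Step 1: tau = R * C
Step 2: tau = 9678 * 1.9 fF = 9678 * 1.9e-15 F
Step 3: tau = 1.83882e-11 s = 18.3882 ps

18.3882


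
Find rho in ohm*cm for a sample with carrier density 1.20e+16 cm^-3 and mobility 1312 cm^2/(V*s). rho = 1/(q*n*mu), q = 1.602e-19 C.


Step 1: sigma = q * n * mu = 1.602e-19 * 1.20e+16 * 1312 = 2.52219e+00 S/cm
Step 2: rho = 1 / sigma = 1 / 2.52219e+00 = 0.3965 ohm*cm

0.3965


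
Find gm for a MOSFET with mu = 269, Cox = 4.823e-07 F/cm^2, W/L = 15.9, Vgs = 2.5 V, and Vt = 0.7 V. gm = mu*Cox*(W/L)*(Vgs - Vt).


Step 1: Vov = Vgs - Vt = 2.5 - 0.7 = 1.8 V
Step 2: gm = mu * Cox * (W/L) * Vov
Step 3: gm = 269 * 4.823e-07 * 15.9 * 1.8 = 3.71e-03 S

3.71e-03


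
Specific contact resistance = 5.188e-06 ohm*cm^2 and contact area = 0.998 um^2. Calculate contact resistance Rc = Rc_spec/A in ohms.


Step 1: Convert area to cm^2: 0.998 um^2 = 9.9800e-09 cm^2
Step 2: Rc = Rc_spec / A = 5.188e-06 / 9.9800e-09
Step 3: Rc = 5.20e+02 ohms

5.20e+02


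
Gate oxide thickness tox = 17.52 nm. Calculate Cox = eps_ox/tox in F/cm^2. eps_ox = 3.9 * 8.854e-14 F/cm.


Step 1: eps_ox = 3.9 * 8.854e-14 = 3.45306e-13 F/cm
Step 2: tox in cm = 17.52 nm * 1e-7 = 1.7520e-06 cm
Step 3: Cox = 3.45306e-13 / 1.7520e-06 = 1.97e-07 F/cm^2

1.97e-07


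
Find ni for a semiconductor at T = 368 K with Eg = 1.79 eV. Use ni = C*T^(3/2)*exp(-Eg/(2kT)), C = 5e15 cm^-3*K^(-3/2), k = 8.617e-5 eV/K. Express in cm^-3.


Step 1: Compute kT = 8.617e-5 * 368 = 0.03171056 eV
Step 2: Exponent = -Eg/(2kT) = -1.79/(2*0.03171056) = -28.22404
Step 3: T^(3/2) = 368^1.5 = 7059.46
Step 4: ni = 5e15 * 7059.46 * exp(-28.22404) = 1.95e+07 cm^-3

1.95e+07


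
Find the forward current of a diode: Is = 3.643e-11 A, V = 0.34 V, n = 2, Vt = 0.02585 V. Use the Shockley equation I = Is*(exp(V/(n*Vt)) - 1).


Step 1: V/(n*Vt) = 0.34/(2*0.02585) = 6.5764
Step 2: exp(6.5764) = 7.1795e+02
Step 3: I = 3.643e-11 * (7.1795e+02 - 1) = 2.61e-08 A

2.61e-08


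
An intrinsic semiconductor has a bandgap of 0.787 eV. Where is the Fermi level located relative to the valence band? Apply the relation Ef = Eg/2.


Step 1: For an intrinsic semiconductor, the Fermi level sits at midgap.
Step 2: Ef = Eg / 2 = 0.787 / 2 = 0.3935 eV

0.3935


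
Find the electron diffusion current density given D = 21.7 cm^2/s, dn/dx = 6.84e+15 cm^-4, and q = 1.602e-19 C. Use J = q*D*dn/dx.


Step 1: J = q * D * (dn/dx)
Step 2: J = 1.602e-19 * 21.7 * 6.84e+15
Step 3: J = 2.38e-02 A/cm^2

2.38e-02


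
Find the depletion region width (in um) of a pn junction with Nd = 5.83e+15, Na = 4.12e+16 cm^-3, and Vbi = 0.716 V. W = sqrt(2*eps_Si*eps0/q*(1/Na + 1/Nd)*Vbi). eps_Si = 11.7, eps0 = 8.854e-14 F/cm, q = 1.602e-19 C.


Step 1: 1/Na + 1/Nd = 1/4.12e+16 + 1/5.83e+15 = 1.95798e-16
Step 2: 2*eps*eps0/q = 2*11.7*8.854e-14/1.602e-19 = 1.293281e+07
Step 3: W^2 = 1.293281e+07 * 1.95798e-16 * 0.716 = 1.81307e-09
Step 4: W = sqrt(1.81307e-09) = 4.258e-05 cm = 0.4258 um

0.4258


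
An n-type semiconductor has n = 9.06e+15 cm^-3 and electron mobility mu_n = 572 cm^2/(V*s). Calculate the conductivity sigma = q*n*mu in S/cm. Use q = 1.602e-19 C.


Step 1: sigma = q * n * mu
Step 2: sigma = 1.602e-19 * 9.06e+15 * 572
Step 3: sigma = 8.302e-01 S/cm

8.302e-01


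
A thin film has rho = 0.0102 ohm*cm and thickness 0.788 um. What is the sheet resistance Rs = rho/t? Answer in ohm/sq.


Step 1: Convert thickness to cm: t = 0.788 um = 7.8800e-05 cm
Step 2: Rs = rho / t = 0.0102 / 7.8800e-05
Step 3: Rs = 129.4 ohm/sq

129.4


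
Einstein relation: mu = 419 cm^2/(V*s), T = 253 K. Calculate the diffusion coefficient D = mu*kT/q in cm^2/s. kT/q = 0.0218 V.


Step 1: D = mu * (kT/q)
Step 2: D = 419 * 0.0218
Step 3: D = 9.13 cm^2/s

9.13


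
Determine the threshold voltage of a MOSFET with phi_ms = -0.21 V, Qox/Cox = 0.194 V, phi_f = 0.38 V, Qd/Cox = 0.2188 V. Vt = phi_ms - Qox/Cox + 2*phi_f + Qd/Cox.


Step 1: Vt = phi_ms - Qox/Cox + 2*phi_f + Qd/Cox
Step 2: Vt = -0.21 - 0.194 + 2*0.38 + 0.2188
Step 3: Vt = -0.21 - 0.194 + 0.76 + 0.2188
Step 4: Vt = 0.5748 V

0.5748


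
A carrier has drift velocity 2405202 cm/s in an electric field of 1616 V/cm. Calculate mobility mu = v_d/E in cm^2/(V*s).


Step 1: mu = v_d / E
Step 2: mu = 2405202 / 1616
Step 3: mu = 1488.37 cm^2/(V*s)

1488.37


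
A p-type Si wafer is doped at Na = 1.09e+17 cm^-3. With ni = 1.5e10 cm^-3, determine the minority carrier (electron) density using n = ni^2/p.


Step 1: Majority hole concentration p ≈ Na = 1.09e+17 cm^-3
Step 2: n = ni^2 / Na = (1.5e10)^2 / 1.09e+17
Step 3: n = 2.06e+03 cm^-3

2.06e+03


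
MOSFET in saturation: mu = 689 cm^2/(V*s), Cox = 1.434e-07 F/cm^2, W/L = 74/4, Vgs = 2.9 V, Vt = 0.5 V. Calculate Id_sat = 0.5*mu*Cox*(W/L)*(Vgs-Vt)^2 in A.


Step 1: Overdrive voltage Vov = Vgs - Vt = 2.9 - 0.5 = 2.4 V
Step 2: W/L = 74/4 = 18.5
Step 3: Id = 0.5 * 689 * 1.434e-07 * 18.5 * 2.4^2
Step 4: Id = 5.26e-03 A

5.26e-03


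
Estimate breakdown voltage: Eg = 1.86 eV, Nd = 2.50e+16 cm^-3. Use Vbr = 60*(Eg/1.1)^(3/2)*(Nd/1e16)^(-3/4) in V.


Step 1: Eg/1.1 = 1.86/1.1 = 1.690909
Step 2: (Eg/1.1)^1.5 = 1.690909^1.5 = 2.198773
Step 3: (Nd/1e16)^(-0.75) = (2.5)^(-0.75) = 0.502973
Step 4: Vbr = 60 * 2.198773 * 0.502973 = 66.4 V

66.4


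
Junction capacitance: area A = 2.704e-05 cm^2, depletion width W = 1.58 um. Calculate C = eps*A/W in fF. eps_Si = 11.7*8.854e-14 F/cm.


Step 1: eps_Si = 11.7 * 8.854e-14 = 1.035918e-12 F/cm
Step 2: W in cm = 1.58 * 1e-4 = 1.58e-04 cm
Step 3: C = 1.035918e-12 * 2.704e-05 / 1.58e-04 = 1.772862e-13 F
Step 4: C = 177.29 fF

177.29


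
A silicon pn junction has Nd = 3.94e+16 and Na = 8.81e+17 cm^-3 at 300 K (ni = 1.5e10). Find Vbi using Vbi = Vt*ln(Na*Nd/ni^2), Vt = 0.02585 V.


Step 1: Compute Na*Nd/ni^2 = 8.81e+17 * 3.94e+16 / (1.5e10)^2 = 1.5427e+14
Step 2: ln(1.5427e+14) = 32.6697
Step 3: Vbi = 0.02585 * 32.6697 = 0.845 V

0.845


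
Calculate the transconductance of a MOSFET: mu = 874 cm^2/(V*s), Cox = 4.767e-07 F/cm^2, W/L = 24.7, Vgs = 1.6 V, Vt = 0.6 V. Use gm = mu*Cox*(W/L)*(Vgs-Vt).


Step 1: Vov = Vgs - Vt = 1.6 - 0.6 = 1.0 V
Step 2: gm = mu * Cox * (W/L) * Vov
Step 3: gm = 874 * 4.767e-07 * 24.7 * 1.0 = 1.03e-02 S

1.03e-02


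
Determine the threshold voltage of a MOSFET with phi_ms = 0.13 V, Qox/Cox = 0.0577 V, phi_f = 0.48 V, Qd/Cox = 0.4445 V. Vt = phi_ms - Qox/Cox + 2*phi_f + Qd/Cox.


Step 1: Vt = phi_ms - Qox/Cox + 2*phi_f + Qd/Cox
Step 2: Vt = 0.13 - 0.0577 + 2*0.48 + 0.4445
Step 3: Vt = 0.13 - 0.0577 + 0.96 + 0.4445
Step 4: Vt = 1.4768 V

1.4768


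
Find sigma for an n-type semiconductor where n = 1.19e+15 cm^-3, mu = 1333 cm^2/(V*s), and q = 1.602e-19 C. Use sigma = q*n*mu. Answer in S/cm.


Step 1: sigma = q * n * mu
Step 2: sigma = 1.602e-19 * 1.19e+15 * 1333
Step 3: sigma = 2.541e-01 S/cm

2.541e-01


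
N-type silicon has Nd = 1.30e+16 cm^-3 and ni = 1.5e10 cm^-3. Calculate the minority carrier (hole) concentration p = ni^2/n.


Step 1: Since Nd >> ni, n ≈ Nd = 1.30e+16 cm^-3
Step 2: p = ni^2 / n = (1.5e10)^2 / 1.30e+16
Step 3: p = 2.25e20 / 1.30e+16 = 1.73e+04 cm^-3

1.73e+04


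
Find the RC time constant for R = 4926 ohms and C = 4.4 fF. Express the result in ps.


Step 1: tau = R * C
Step 2: tau = 4926 * 4.4 fF = 4926 * 4.4e-15 F
Step 3: tau = 2.16744e-11 s = 21.6744 ps

21.6744


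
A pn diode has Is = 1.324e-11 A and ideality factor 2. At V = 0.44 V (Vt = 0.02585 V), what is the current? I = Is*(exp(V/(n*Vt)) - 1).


Step 1: V/(n*Vt) = 0.44/(2*0.02585) = 8.5106
Step 2: exp(8.5106) = 4.9671e+03
Step 3: I = 1.324e-11 * (4.9671e+03 - 1) = 6.58e-08 A

6.58e-08


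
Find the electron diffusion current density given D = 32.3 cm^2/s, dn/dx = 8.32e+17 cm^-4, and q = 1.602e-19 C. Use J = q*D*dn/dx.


Step 1: J = q * D * (dn/dx)
Step 2: J = 1.602e-19 * 32.3 * 8.32e+17
Step 3: J = 4.31e+00 A/cm^2

4.31e+00


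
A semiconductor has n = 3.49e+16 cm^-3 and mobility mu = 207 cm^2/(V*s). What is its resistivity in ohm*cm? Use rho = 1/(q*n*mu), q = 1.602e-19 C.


Step 1: sigma = q * n * mu = 1.602e-19 * 3.49e+16 * 207 = 1.15733e+00 S/cm
Step 2: rho = 1 / sigma = 1 / 1.15733e+00 = 0.8641 ohm*cm

0.8641


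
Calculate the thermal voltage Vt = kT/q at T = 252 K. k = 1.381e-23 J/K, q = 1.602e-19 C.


Step 1: kT = 1.381e-23 * 252 = 3.48012e-21 J
Step 2: Vt = kT/q = 3.48012e-21 / 1.602e-19
Step 3: Vt = 0.02172 V

0.02172


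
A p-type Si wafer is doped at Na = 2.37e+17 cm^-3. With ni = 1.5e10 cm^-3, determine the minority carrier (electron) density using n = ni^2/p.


Step 1: Majority hole concentration p ≈ Na = 2.37e+17 cm^-3
Step 2: n = ni^2 / Na = (1.5e10)^2 / 2.37e+17
Step 3: n = 9.49e+02 cm^-3

9.49e+02


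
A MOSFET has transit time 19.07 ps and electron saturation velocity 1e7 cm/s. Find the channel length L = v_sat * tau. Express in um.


Step 1: tau in seconds = 19.07 ps * 1e-12 = 1.9070e-11 s
Step 2: L = v_sat * tau = 1e7 * 1.9070e-11 = 1.9070e-04 cm
Step 3: L in um = 1.9070e-04 * 1e4 = 1.907 um

1.907


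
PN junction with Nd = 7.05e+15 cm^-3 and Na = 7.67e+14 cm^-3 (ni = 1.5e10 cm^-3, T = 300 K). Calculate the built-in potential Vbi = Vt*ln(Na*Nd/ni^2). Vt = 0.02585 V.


Step 1: Compute Na*Nd/ni^2 = 7.67e+14 * 7.05e+15 / (1.5e10)^2 = 2.4033e+10
Step 2: ln(2.4033e+10) = 23.9027
Step 3: Vbi = 0.02585 * 23.9027 = 0.618 V

0.618


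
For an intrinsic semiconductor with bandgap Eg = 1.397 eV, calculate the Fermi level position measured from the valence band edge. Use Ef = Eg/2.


Step 1: For an intrinsic semiconductor, the Fermi level sits at midgap.
Step 2: Ef = Eg / 2 = 1.397 / 2 = 0.6985 eV

0.6985


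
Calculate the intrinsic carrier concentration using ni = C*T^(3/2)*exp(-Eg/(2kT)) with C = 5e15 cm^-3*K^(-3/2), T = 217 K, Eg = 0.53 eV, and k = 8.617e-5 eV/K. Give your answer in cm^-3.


Step 1: Compute kT = 8.617e-5 * 217 = 0.01869889 eV
Step 2: Exponent = -Eg/(2kT) = -0.53/(2*0.01869889) = -14.17196
Step 3: T^(3/2) = 217^1.5 = 3196.61
Step 4: ni = 5e15 * 3196.61 * exp(-14.17196) = 1.12e+13 cm^-3

1.12e+13


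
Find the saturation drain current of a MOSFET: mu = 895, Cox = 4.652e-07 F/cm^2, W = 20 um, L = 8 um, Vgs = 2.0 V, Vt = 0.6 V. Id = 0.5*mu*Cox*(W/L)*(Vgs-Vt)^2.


Step 1: Overdrive voltage Vov = Vgs - Vt = 2.0 - 0.6 = 1.4 V
Step 2: W/L = 20/8 = 2.5
Step 3: Id = 0.5 * 895 * 4.652e-07 * 2.5 * 1.4^2
Step 4: Id = 1.02e-03 A

1.02e-03


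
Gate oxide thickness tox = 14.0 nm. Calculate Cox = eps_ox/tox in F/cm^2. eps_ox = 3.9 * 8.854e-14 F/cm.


Step 1: eps_ox = 3.9 * 8.854e-14 = 3.45306e-13 F/cm
Step 2: tox in cm = 14.0 nm * 1e-7 = 1.4000e-06 cm
Step 3: Cox = 3.45306e-13 / 1.4000e-06 = 2.47e-07 F/cm^2

2.47e-07


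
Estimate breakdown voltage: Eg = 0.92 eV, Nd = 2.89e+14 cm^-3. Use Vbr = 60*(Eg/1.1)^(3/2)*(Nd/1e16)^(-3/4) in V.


Step 1: Eg/1.1 = 0.92/1.1 = 0.836364
Step 2: (Eg/1.1)^1.5 = 0.836364^1.5 = 0.764879
Step 3: (Nd/1e16)^(-0.75) = (0.0289)^(-0.75) = 14.266801
Step 4: Vbr = 60 * 0.764879 * 14.266801 = 654.7 V

654.7


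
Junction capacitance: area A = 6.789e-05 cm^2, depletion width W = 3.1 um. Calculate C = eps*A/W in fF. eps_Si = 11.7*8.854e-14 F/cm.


Step 1: eps_Si = 11.7 * 8.854e-14 = 1.035918e-12 F/cm
Step 2: W in cm = 3.1 * 1e-4 = 3.10e-04 cm
Step 3: C = 1.035918e-12 * 6.789e-05 / 3.10e-04 = 2.268660e-13 F
Step 4: C = 226.87 fF

226.87


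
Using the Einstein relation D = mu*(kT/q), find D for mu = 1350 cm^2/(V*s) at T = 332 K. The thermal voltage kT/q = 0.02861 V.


Step 1: D = mu * (kT/q)
Step 2: D = 1350 * 0.02861
Step 3: D = 38.62 cm^2/s

38.62


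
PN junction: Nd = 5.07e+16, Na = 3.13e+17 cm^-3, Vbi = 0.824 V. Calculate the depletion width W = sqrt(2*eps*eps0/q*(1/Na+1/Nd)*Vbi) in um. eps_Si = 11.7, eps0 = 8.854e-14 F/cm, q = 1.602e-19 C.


Step 1: 1/Na + 1/Nd = 1/3.13e+17 + 1/5.07e+16 = 2.29188e-17
Step 2: 2*eps*eps0/q = 2*11.7*8.854e-14/1.602e-19 = 1.293281e+07
Step 3: W^2 = 1.293281e+07 * 2.29188e-17 * 0.824 = 2.44237e-10
Step 4: W = sqrt(2.44237e-10) = 1.563e-05 cm = 0.1563 um

0.1563


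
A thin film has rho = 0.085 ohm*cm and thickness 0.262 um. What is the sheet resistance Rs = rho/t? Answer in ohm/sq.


Step 1: Convert thickness to cm: t = 0.262 um = 2.6200e-05 cm
Step 2: Rs = rho / t = 0.085 / 2.6200e-05
Step 3: Rs = 3244.3 ohm/sq

3244.3


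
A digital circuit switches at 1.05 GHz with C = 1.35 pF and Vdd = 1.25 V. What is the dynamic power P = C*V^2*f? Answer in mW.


Step 1: V^2 = 1.25^2 = 1.5625 V^2
Step 2: P = C*V^2*f = 1.35e-12 F * 1.5625 * 1.05e9 Hz
Step 3: P = 2.21484375e-03 W
Step 4: P = 2.215 mW

2.215


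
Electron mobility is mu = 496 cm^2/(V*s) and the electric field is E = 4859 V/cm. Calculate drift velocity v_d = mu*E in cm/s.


Step 1: v_d = mu * E
Step 2: v_d = 496 * 4859 = 2410064
Step 3: v_d = 2.41e+06 cm/s

2.41e+06


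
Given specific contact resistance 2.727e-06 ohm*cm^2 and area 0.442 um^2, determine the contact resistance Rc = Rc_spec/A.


Step 1: Convert area to cm^2: 0.442 um^2 = 4.4200e-09 cm^2
Step 2: Rc = Rc_spec / A = 2.727e-06 / 4.4200e-09
Step 3: Rc = 6.17e+02 ohms

6.17e+02


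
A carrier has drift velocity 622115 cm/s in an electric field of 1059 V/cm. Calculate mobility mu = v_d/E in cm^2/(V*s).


Step 1: mu = v_d / E
Step 2: mu = 622115 / 1059
Step 3: mu = 587.46 cm^2/(V*s)

587.46


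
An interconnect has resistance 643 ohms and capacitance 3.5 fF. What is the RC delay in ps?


Step 1: tau = R * C
Step 2: tau = 643 * 3.5 fF = 643 * 3.5e-15 F
Step 3: tau = 2.2505e-12 s = 2.2505 ps

2.2505


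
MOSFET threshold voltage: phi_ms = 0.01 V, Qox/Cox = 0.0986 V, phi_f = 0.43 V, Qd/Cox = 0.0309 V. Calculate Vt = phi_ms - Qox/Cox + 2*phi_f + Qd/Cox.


Step 1: Vt = phi_ms - Qox/Cox + 2*phi_f + Qd/Cox
Step 2: Vt = 0.01 - 0.0986 + 2*0.43 + 0.0309
Step 3: Vt = 0.01 - 0.0986 + 0.86 + 0.0309
Step 4: Vt = 0.8023 V

0.8023


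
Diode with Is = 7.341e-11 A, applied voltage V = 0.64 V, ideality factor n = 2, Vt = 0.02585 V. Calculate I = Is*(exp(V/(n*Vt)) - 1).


Step 1: V/(n*Vt) = 0.64/(2*0.02585) = 12.3791
Step 2: exp(12.3791) = 2.3778e+05
Step 3: I = 7.341e-11 * (2.3778e+05 - 1) = 1.75e-05 A

1.75e-05


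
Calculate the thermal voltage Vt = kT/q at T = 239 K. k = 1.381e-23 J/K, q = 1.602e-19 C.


Step 1: kT = 1.381e-23 * 239 = 3.30059e-21 J
Step 2: Vt = kT/q = 3.30059e-21 / 1.602e-19
Step 3: Vt = 0.0206 V

0.0206


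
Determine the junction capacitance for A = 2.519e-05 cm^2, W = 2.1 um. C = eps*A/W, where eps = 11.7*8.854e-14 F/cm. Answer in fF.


Step 1: eps_Si = 11.7 * 8.854e-14 = 1.035918e-12 F/cm
Step 2: W in cm = 2.1 * 1e-4 = 2.10e-04 cm
Step 3: C = 1.035918e-12 * 2.519e-05 / 2.10e-04 = 1.242608e-13 F
Step 4: C = 124.26 fF

124.26


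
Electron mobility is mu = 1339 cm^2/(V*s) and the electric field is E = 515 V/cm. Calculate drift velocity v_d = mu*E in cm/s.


Step 1: v_d = mu * E
Step 2: v_d = 1339 * 515 = 689585
Step 3: v_d = 6.90e+05 cm/s

6.90e+05


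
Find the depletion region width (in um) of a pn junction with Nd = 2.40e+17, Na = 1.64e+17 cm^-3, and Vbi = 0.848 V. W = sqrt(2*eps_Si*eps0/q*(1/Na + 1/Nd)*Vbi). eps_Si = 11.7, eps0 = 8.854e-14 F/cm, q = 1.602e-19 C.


Step 1: 1/Na + 1/Nd = 1/1.64e+17 + 1/2.40e+17 = 1.02642e-17
Step 2: 2*eps*eps0/q = 2*11.7*8.854e-14/1.602e-19 = 1.293281e+07
Step 3: W^2 = 1.293281e+07 * 1.02642e-17 * 0.848 = 1.12568e-10
Step 4: W = sqrt(1.12568e-10) = 1.061e-05 cm = 0.1061 um

0.1061


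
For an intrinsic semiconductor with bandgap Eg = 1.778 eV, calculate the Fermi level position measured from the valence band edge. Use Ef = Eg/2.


Step 1: For an intrinsic semiconductor, the Fermi level sits at midgap.
Step 2: Ef = Eg / 2 = 1.778 / 2 = 0.889 eV

0.889


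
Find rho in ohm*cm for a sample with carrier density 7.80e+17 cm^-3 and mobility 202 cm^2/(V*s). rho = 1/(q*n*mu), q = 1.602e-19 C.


Step 1: sigma = q * n * mu = 1.602e-19 * 7.80e+17 * 202 = 2.52411e+01 S/cm
Step 2: rho = 1 / sigma = 1 / 2.52411e+01 = 0.03962 ohm*cm

0.03962


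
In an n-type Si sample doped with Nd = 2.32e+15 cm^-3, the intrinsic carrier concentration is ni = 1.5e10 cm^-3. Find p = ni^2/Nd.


Step 1: Since Nd >> ni, n ≈ Nd = 2.32e+15 cm^-3
Step 2: p = ni^2 / n = (1.5e10)^2 / 2.32e+15
Step 3: p = 2.25e20 / 2.32e+15 = 9.70e+04 cm^-3

9.70e+04


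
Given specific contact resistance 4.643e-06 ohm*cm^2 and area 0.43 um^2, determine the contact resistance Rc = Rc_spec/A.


Step 1: Convert area to cm^2: 0.43 um^2 = 4.3000e-09 cm^2
Step 2: Rc = Rc_spec / A = 4.643e-06 / 4.3000e-09
Step 3: Rc = 1.08e+03 ohms

1.08e+03
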